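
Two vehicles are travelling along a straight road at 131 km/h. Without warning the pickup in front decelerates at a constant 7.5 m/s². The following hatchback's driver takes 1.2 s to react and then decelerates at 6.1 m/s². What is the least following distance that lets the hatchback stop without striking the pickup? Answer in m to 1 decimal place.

Minimum gap ≈ 63.9 m

131 km/h ÷ 3.6 = 36.3889 m/s.
Leader travels v²/(2a_L) = 1324.152 / 15.000 = 88.277 m before stopping.
Follower covers v·t_r = 36.3889 × 1.2 = 43.667 m while reacting, then v²/(2a_F) = 1324.152 / 12.200 = 108.537 m while braking, for a total of 43.667 + 108.537 = 152.204 m.
Since a_F ≤ a_L and the follower starts braking later, the follower is never slower than the leader, so the closest approach is when both have stopped.
Minimum gap = 152.204 − 88.277 = 63.927 m.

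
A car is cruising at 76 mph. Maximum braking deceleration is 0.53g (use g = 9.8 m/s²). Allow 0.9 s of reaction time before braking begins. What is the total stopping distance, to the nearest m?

Total stopping distance ≈ 142 m

76 mph × 0.44704 = 33.9750 m/s.
a = 0.53 × 9.8 = 5.194 m/s².
Reaction distance = v·t_r = 33.9750 × 0.9 = 30.578 m.
Braking distance = v²/(2a) = 33.9750² / (2 × 5.194) = 1154.301 / 10.388 = 111.119 m.
Total = 30.578 + 111.119 = 141.697 m.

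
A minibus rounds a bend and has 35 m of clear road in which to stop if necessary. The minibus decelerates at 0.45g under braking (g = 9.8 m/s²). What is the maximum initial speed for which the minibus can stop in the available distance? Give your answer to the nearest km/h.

Maximum speed ≈ 63 km/h

a = 0.45 × 9.8 = 4.410 m/s².
v²/(2a) = d ⇒ v = √(2 × 4.410 × 35) = √308.70 = 17.5699 m/s.
17.5699 m/s × 3.6 = 63.252 km/h.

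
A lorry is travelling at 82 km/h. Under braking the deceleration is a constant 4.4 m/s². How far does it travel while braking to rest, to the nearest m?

Braking distance ≈ 59 m

82 km/h ÷ 3.6 = 22.7778 m/s.
Braking distance = v²/(2a) = 22.7778² / (2 × 4.400) = 518.828 / 8.800 = 58.958 m.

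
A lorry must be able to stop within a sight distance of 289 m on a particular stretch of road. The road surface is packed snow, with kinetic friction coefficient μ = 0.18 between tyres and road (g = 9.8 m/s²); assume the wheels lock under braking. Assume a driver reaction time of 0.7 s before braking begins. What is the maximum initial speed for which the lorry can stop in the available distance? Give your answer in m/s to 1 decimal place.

a = μg = 0.18 × 9.8 = 1.764 m/s².
Stopping distance: v·t_r + v²/(2a) = 289 with t_r = 0.7 s and a = 1.764 m/s².
So v² + 2.470 v − 1019.59 = 0.
Positive root: v = −a·t_r + √((a·t_r)² + 2a·d) = −1.235 + √(1.525 + 1019.59) = 30.7199 m/s.

Maximum speed ≈ 30.7 m/s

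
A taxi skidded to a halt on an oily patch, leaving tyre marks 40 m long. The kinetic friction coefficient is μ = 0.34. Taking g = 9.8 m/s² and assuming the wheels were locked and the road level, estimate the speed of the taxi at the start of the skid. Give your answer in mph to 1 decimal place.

Deceleration a = μg = 0.34 × 9.8 = 3.332 m/s².
v = √(2a·d) = √(2 × 3.332 × 40) = √266.560 = 16.3267 m/s.
= 16.3267 ÷ 0.44704 = 36.522 mph.

Initial speed ≈ 36.5 mph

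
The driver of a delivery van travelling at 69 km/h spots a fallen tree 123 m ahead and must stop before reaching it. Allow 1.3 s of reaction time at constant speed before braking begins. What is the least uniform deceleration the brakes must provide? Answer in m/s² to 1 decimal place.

Required deceleration ≈ 1.9 m/s²

69 km/h ÷ 3.6 = 19.1667 m/s.
Distance covered during reaction = 19.1667 × 1.3 = 24.917 m.
Distance available for braking: 123 − 24.917 = 98.083 m.
v² = 2a·d ⇒ a = v²/(2d) = 19.1667² / (2 × 98.083) = 367.362 / 196.166 = 1.8727 m/s².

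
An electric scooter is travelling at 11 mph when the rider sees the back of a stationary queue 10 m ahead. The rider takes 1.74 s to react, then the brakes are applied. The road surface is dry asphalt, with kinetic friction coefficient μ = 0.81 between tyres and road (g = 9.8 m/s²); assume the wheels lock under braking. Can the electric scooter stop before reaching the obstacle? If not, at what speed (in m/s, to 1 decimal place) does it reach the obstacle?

11 mph × 0.44704 = 4.9174 m/s.
a = μg = 0.81 × 9.8 = 7.938 m/s².
Reaction distance = 4.9174 × 1.74 = 8.556 m.
Braking distance needed to stop: v²/(2a) = 24.181 / 15.876 = 1.523 m, so total needed = 8.556 + 1.523 = 10.079 m > 10 m — it cannot stop.
Distance remaining when braking begins: 10 − 8.556 = 1.444 m.
v² = v₀² − 2a·d = 24.181 − 2 × 7.938 × 1.444 = 1.256 m²/s².
v = √1.256 = 1.121 m/s.

No — it strikes the obstacle at 1.1 m/s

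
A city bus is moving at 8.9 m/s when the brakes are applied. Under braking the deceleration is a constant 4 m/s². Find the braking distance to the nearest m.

Braking distance = v²/(2a) = 8.9000² / (2 × 4.000) = 79.210 / 8.000 = 9.901 m.

Braking distance ≈ 10 m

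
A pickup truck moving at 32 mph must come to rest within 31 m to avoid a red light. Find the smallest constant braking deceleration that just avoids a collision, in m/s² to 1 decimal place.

Required deceleration ≈ 3.3 m/s²

32 mph × 0.44704 = 14.3053 m/s.
v² = 2a·d ⇒ a = v²/(2d) = 14.3053² / (2 × 31.000) = 204.642 / 62.000 = 3.3007 m/s².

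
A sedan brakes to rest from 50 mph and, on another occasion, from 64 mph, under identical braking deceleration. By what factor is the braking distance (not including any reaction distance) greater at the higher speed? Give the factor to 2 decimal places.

Factor ≈ 1.64

Braking distance d = v²/(2a), so with a fixed, d ∝ v².
Factor = (64/50)² = 1.2800² = 1.6384.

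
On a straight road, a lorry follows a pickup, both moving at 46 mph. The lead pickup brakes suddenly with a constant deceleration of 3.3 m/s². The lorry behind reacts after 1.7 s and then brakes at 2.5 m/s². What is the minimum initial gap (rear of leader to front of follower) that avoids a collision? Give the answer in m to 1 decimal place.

46 mph × 0.44704 = 20.5638 m/s.
Leader travels v²/(2a_L) = 422.870 / 6.600 = 64.071 m before stopping.
Follower covers v·t_r = 20.5638 × 1.7 = 34.958 m while reacting, then v²/(2a_F) = 422.870 / 5.000 = 84.574 m while braking, for a total of 34.958 + 84.574 = 119.532 m.
Since a_F ≤ a_L and the follower starts braking later, the follower is never slower than the leader, so the closest approach is when both have stopped.
Minimum gap = 119.532 − 64.071 = 55.461 m.

Minimum gap ≈ 55.5 m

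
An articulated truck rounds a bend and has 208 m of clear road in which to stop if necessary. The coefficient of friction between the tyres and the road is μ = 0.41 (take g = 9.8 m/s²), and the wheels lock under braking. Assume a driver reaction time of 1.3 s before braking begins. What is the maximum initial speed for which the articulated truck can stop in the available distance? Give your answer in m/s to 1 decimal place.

a = μg = 0.41 × 9.8 = 4.018 m/s².
Stopping distance: v·t_r + v²/(2a) = 208 with t_r = 1.3 s and a = 4.018 m/s².
So v² + 10.447 v − 1671.49 = 0.
Positive root: v = −a·t_r + √((a·t_r)² + 2a·d) = −5.223 + √(27.280 + 1671.49) = 35.9931 m/s.

Maximum speed ≈ 36.0 m/s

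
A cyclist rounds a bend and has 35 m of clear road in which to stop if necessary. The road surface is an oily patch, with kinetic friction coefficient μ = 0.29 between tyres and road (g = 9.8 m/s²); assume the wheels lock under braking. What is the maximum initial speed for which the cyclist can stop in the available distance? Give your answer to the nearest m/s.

Maximum speed ≈ 14 m/s

a = μg = 0.29 × 9.8 = 2.842 m/s².
v²/(2a) = d ⇒ v = √(2 × 2.842 × 35) = √198.94 = 14.1046 m/s.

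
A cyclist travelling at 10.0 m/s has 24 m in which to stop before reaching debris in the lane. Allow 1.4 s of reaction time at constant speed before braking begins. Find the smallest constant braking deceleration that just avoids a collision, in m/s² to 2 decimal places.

Required deceleration ≈ 5.00 m/s²

Distance covered during reaction = 10.0000 × 1.4 = 14.000 m.
Distance available for braking: 24 − 14.000 = 10.000 m.
v² = 2a·d ⇒ a = v²/(2d) = 10.0000² / (2 × 10.000) = 100.000 / 20.000 = 5.0000 m/s².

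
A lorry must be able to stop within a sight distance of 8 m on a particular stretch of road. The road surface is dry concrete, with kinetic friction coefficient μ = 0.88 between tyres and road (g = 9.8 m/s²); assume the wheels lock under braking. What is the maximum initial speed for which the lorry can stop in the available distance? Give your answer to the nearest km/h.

a = μg = 0.88 × 9.8 = 8.624 m/s².
v²/(2a) = d ⇒ v = √(2 × 8.624 × 8) = √137.98 = 11.7465 m/s.
11.7465 m/s × 3.6 = 42.287 km/h.

Maximum speed ≈ 42 km/h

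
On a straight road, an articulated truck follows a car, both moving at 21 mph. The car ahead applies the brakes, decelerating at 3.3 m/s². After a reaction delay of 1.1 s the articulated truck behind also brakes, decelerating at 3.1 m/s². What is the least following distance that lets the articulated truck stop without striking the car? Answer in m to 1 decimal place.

21 mph × 0.44704 = 9.3878 m/s.
Leader travels v²/(2a_L) = 88.131 / 6.600 = 13.353 m before stopping.
Follower covers v·t_r = 9.3878 × 1.1 = 10.327 m while reacting, then v²/(2a_F) = 88.131 / 6.200 = 14.215 m while braking, for a total of 10.327 + 14.215 = 24.542 m.
Since a_F ≤ a_L and the follower starts braking later, the follower is never slower than the leader, so the closest approach is when both have stopped.
Minimum gap = 24.542 − 13.353 = 11.189 m.

Minimum gap ≈ 11.2 m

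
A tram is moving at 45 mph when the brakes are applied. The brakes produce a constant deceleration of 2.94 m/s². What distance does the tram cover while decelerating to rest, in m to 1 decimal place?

Braking distance ≈ 68.8 m

45 mph × 0.44704 = 20.1168 m/s.
Braking distance = v²/(2a) = 20.1168² / (2 × 2.940) = 404.686 / 5.880 = 68.824 m.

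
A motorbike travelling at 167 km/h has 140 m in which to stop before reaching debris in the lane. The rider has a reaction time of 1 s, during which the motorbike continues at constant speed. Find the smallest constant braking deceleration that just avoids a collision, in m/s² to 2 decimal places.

Required deceleration ≈ 11.49 m/s²

167 km/h ÷ 3.6 = 46.3889 m/s.
Distance covered during reaction = 46.3889 × 1 = 46.389 m.
Distance available for braking: 140 − 46.389 = 93.611 m.
v² = 2a·d ⇒ a = v²/(2d) = 46.3889² / (2 × 93.611) = 2151.930 / 187.222 = 11.4940 m/s².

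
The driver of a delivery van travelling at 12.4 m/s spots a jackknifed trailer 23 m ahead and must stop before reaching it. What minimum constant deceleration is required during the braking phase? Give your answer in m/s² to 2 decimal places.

v² = 2a·d ⇒ a = v²/(2d) = 12.4000² / (2 × 23.000) = 153.760 / 46.000 = 3.3426 m/s².

Required deceleration ≈ 3.34 m/s²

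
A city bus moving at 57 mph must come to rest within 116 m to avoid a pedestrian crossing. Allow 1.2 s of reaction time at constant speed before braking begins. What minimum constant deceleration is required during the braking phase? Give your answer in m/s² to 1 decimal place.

57 mph × 0.44704 = 25.4813 m/s.
Distance covered during reaction = 25.4813 × 1.2 = 30.578 m.
Distance available for braking: 116 − 30.578 = 85.422 m.
v² = 2a·d ⇒ a = v²/(2d) = 25.4813² / (2 × 85.422) = 649.297 / 170.844 = 3.8005 m/s².

Required deceleration ≈ 3.8 m/s²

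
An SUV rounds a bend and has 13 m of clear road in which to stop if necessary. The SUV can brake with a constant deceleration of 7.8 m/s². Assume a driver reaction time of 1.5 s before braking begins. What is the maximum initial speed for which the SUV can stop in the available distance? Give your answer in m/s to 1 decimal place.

Stopping distance: v·t_r + v²/(2a) = 13 with t_r = 1.5 s and a = 7.800 m/s².
So v² + 23.400 v − 202.80 = 0.
Positive root: v = −a·t_r + √((a·t_r)² + 2a·d) = −11.700 + √(136.890 + 202.80) = 6.7307 m/s.

Maximum speed ≈ 6.7 m/s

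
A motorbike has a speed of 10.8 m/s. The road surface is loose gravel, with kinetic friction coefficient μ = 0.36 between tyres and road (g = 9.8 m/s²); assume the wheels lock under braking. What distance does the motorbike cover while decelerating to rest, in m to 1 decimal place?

a = μg = 0.36 × 9.8 = 3.528 m/s².
Braking distance = v²/(2a) = 10.8000² / (2 × 3.528) = 116.640 / 7.056 = 16.531 m.

Braking distance ≈ 16.5 m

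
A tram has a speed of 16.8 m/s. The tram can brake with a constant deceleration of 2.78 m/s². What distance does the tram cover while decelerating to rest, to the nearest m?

Braking distance ≈ 51 m

Braking distance = v²/(2a) = 16.8000² / (2 × 2.780) = 282.240 / 5.560 = 50.763 m.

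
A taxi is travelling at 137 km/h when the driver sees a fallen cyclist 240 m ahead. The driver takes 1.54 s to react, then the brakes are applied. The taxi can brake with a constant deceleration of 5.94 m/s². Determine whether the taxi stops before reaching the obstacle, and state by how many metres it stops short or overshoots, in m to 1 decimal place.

137 km/h ÷ 3.6 = 38.0556 m/s.
Reaction distance = 38.0556 × 1.54 = 58.606 m.
Braking distance = v²/(2a) = 1448.229 / 11.880 = 121.905 m.
Total stopping distance = 58.606 + 121.905 = 180.511 m, vs 240 m available — it stops with 240 − 180.511 = 59.489 m to spare.

Yes — it stops 59.5 m short of the obstacle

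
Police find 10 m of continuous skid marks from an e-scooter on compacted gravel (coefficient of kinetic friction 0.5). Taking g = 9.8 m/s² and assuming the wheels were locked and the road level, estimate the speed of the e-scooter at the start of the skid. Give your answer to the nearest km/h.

Initial speed ≈ 36 km/h

Deceleration a = μg = 0.5 × 9.8 = 4.900 m/s².
v = √(2a·d) = √(2 × 4.900 × 10) = √98.000 = 9.8995 m/s.
= 9.8995 × 3.6 = 35.638 km/h.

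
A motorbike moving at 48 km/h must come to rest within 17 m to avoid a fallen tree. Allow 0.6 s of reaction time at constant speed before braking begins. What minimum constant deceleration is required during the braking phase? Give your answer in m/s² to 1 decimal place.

48 km/h ÷ 3.6 = 13.3333 m/s.
Distance covered during reaction = 13.3333 × 0.6 = 8.000 m.
Distance available for braking: 17 − 8.000 = 9.000 m.
v² = 2a·d ⇒ a = v²/(2d) = 13.3333² / (2 × 9.000) = 177.777 / 18.000 = 9.8765 m/s².

Required deceleration ≈ 9.9 m/s²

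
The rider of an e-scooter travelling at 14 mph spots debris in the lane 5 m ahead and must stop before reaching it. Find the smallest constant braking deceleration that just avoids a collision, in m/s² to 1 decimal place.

14 mph × 0.44704 = 6.2586 m/s.
v² = 2a·d ⇒ a = v²/(2d) = 6.2586² / (2 × 5.000) = 39.170 / 10.000 = 3.9170 m/s².

Required deceleration ≈ 3.9 m/s²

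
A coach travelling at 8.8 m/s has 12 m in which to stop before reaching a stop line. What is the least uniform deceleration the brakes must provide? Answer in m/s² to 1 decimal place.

Required deceleration ≈ 3.2 m/s²

v² = 2a·d ⇒ a = v²/(2d) = 8.8000² / (2 × 12.000) = 77.440 / 24.000 = 3.2267 m/s².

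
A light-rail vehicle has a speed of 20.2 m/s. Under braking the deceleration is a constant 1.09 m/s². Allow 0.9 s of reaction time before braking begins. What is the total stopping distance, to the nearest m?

Total stopping distance ≈ 205 m

Reaction distance = v·t_r = 20.2000 × 0.9 = 18.180 m.
Braking distance = v²/(2a) = 20.2000² / (2 × 1.090) = 408.040 / 2.180 = 187.174 m.
Total = 18.180 + 187.174 = 205.354 m.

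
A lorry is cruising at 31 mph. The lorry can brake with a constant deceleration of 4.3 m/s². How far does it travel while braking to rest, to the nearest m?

Braking distance ≈ 22 m

31 mph × 0.44704 = 13.8582 m/s.
Braking distance = v²/(2a) = 13.8582² / (2 × 4.300) = 192.050 / 8.600 = 22.331 m.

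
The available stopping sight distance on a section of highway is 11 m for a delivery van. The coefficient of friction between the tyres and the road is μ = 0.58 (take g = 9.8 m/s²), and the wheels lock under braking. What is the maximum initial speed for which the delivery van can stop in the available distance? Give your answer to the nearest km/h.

a = μg = 0.58 × 9.8 = 5.684 m/s².
v²/(2a) = d ⇒ v = √(2 × 5.684 × 11) = √125.05 = 11.1826 m/s.
11.1826 m/s × 3.6 = 40.257 km/h.

Maximum speed ≈ 40 km/h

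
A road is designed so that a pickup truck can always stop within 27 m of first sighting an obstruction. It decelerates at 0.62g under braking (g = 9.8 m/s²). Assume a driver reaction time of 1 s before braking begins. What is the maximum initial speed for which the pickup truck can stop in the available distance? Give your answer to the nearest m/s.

Maximum speed ≈ 13 m/s

a = 0.62 × 9.8 = 6.076 m/s².
Stopping distance: v·t_r + v²/(2a) = 27 with t_r = 1 s and a = 6.076 m/s².
So v² + 12.152 v − 328.10 = 0.
Positive root: v = −a·t_r + √((a·t_r)² + 2a·d) = −6.076 + √(36.918 + 328.10) = 13.0294 m/s.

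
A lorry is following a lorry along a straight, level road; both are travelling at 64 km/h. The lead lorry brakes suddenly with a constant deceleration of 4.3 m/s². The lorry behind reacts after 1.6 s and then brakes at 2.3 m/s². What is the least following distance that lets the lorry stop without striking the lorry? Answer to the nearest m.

64 km/h ÷ 3.6 = 17.7778 m/s.
Leader travels v²/(2a_L) = 316.050 / 8.600 = 36.750 m before stopping.
Follower covers v·t_r = 17.7778 × 1.6 = 28.444 m while reacting, then v²/(2a_F) = 316.050 / 4.600 = 68.707 m while braking, for a total of 28.444 + 68.707 = 97.151 m.
Since a_F ≤ a_L and the follower starts braking later, the follower is never slower than the leader, so the closest approach is when both have stopped.
Minimum gap = 97.151 − 36.750 = 60.401 m.

Minimum gap ≈ 60 m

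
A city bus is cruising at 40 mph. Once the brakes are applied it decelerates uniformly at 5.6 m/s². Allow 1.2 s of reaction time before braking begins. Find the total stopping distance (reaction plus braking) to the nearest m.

Total stopping distance ≈ 50 m

40 mph × 0.44704 = 17.8816 m/s.
Reaction distance = v·t_r = 17.8816 × 1.2 = 21.458 m.
Braking distance = v²/(2a) = 17.8816² / (2 × 5.600) = 319.752 / 11.200 = 28.549 m.
Total = 21.458 + 28.549 = 50.007 m.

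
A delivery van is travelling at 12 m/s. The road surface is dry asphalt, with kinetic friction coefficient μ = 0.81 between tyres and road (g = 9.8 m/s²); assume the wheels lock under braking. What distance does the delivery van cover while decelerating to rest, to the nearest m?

a = μg = 0.81 × 9.8 = 7.938 m/s².
Braking distance = v²/(2a) = 12.0000² / (2 × 7.938) = 144.000 / 15.876 = 9.070 m.

Braking distance ≈ 9 m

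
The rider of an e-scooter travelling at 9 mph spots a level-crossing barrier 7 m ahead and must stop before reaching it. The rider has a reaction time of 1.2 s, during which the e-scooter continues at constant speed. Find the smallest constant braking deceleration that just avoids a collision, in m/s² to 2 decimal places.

Required deceleration ≈ 3.73 m/s²

9 mph × 0.44704 = 4.0234 m/s.
Distance covered during reaction = 4.0234 × 1.2 = 4.828 m.
Distance available for braking: 7 − 4.828 = 2.172 m.
v² = 2a·d ⇒ a = v²/(2d) = 4.0234² / (2 × 2.172) = 16.188 / 4.344 = 3.7265 m/s².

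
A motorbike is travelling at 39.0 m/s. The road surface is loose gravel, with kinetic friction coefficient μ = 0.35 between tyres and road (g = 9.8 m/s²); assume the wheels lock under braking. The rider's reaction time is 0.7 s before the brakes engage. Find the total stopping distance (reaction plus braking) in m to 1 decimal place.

a = μg = 0.35 × 9.8 = 3.430 m/s².
Reaction distance = v·t_r = 39.0000 × 0.7 = 27.300 m.
Braking distance = v²/(2a) = 39.0000² / (2 × 3.430) = 1521.000 / 6.860 = 221.720 m.
Total = 27.300 + 221.720 = 249.020 m.

Total stopping distance ≈ 249.0 m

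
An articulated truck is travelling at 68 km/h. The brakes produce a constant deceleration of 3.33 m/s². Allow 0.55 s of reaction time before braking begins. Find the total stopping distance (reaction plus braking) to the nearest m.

68 km/h ÷ 3.6 = 18.8889 m/s.
Reaction distance = v·t_r = 18.8889 × 0.55 = 10.389 m.
Braking distance = v²/(2a) = 18.8889² / (2 × 3.330) = 356.791 / 6.660 = 53.572 m.
Total = 10.389 + 53.572 = 63.961 m.

Total stopping distance ≈ 64 m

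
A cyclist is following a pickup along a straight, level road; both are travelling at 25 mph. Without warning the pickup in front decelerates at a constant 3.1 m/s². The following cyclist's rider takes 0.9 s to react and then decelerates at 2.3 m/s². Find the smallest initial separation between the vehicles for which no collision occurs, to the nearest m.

25 mph × 0.44704 = 11.1760 m/s.
Leader travels v²/(2a_L) = 124.903 / 6.200 = 20.146 m before stopping.
Follower covers v·t_r = 11.1760 × 0.9 = 10.058 m while reacting, then v²/(2a_F) = 124.903 / 4.600 = 27.153 m while braking, for a total of 10.058 + 27.153 = 37.211 m.
Since a_F ≤ a_L and the follower starts braking later, the follower is never slower than the leader, so the closest approach is when both have stopped.
Minimum gap = 37.211 − 20.146 = 17.065 m.

Minimum gap ≈ 17 m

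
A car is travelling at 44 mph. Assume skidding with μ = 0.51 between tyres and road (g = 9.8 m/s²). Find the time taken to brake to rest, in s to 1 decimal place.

Braking time ≈ 3.9 s

44 mph × 0.44704 = 19.6698 m/s.
a = μg = 0.51 × 9.8 = 4.998 m/s².
Braking time = v/a = 19.6698 / 4.998 = 3.936 s.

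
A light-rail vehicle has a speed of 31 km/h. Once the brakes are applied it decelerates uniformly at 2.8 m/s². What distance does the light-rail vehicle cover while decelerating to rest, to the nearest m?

Braking distance ≈ 13 m

31 km/h ÷ 3.6 = 8.6111 m/s.
Braking distance = v²/(2a) = 8.6111² / (2 × 2.800) = 74.151 / 5.600 = 13.241 m.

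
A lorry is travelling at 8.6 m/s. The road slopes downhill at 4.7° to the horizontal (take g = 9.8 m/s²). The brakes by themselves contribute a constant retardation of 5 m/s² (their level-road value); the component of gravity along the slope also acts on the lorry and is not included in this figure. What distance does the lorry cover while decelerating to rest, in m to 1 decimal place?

Gravity along the downhill slope reduces the braking deceleration: a_eff = 5.000 − 9.8·sin 4.7° = 5.000 − 0.803 = 4.197 m/s².
Braking distance = v²/(2a) = 8.6000² / (2 × 4.197) = 73.960 / 8.394 = 8.811 m.

Braking distance ≈ 8.8 m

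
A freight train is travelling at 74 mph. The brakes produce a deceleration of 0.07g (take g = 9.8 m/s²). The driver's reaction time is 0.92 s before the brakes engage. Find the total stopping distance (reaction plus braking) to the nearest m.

74 mph × 0.44704 = 33.0810 m/s.
a = 0.07 × 9.8 = 0.686 m/s².
Reaction distance = v·t_r = 33.0810 × 0.92 = 30.435 m.
Braking distance = v²/(2a) = 33.0810² / (2 × 0.686) = 1094.353 / 1.372 = 797.633 m.
Total = 30.435 + 797.633 = 828.068 m.

Total stopping distance ≈ 828 m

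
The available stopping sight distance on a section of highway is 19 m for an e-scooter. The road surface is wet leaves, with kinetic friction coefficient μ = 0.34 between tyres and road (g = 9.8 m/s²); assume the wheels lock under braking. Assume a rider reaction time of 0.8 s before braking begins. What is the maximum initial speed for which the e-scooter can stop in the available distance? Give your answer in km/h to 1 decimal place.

a = μg = 0.34 × 9.8 = 3.332 m/s².
Stopping distance: v·t_r + v²/(2a) = 19 with t_r = 0.8 s and a = 3.332 m/s².
So v² + 5.331 v − 126.62 = 0.
Positive root: v = −a·t_r + √((a·t_r)² + 2a·d) = −2.666 + √(7.108 + 126.62) = 8.8981 m/s.
8.8981 m/s × 3.6 = 32.033 km/h.

Maximum speed ≈ 32.0 km/h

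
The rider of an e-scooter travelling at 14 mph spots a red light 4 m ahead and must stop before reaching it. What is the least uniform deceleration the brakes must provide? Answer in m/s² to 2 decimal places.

14 mph × 0.44704 = 6.2586 m/s.
v² = 2a·d ⇒ a = v²/(2d) = 6.2586² / (2 × 4.000) = 39.170 / 8.000 = 4.8963 m/s².

Required deceleration ≈ 4.90 m/s²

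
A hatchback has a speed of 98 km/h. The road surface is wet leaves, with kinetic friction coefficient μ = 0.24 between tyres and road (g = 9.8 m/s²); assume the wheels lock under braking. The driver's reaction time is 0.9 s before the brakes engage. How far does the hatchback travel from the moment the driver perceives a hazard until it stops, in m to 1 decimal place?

98 km/h ÷ 3.6 = 27.2222 m/s.
a = μg = 0.24 × 9.8 = 2.352 m/s².
Reaction distance = v·t_r = 27.2222 × 0.9 = 24.500 m.
Braking distance = v²/(2a) = 27.2222² / (2 × 2.352) = 741.048 / 4.704 = 157.536 m.
Total = 24.500 + 157.536 = 182.036 m.

Total stopping distance ≈ 182.0 m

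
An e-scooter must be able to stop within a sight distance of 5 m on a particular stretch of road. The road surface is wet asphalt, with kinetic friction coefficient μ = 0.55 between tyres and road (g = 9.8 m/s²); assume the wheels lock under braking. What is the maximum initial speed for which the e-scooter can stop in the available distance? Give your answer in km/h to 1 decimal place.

a = μg = 0.55 × 9.8 = 5.390 m/s².
v²/(2a) = d ⇒ v = √(2 × 5.390 × 5) = √53.90 = 7.3417 m/s.
7.3417 m/s × 3.6 = 26.430 km/h.

Maximum speed ≈ 26.4 km/h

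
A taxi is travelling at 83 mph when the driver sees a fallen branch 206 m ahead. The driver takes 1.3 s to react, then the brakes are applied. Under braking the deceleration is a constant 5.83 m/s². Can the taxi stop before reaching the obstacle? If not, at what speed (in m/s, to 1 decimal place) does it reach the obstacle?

Yes — it stops about 39.7 m short of the obstacle, so it never reaches it

83 mph × 0.44704 = 37.1043 m/s.
Reaction distance = 37.1043 × 1.3 = 48.236 m.
Braking distance = v²/(2a) = 1376.729 / 11.660 = 118.073 m.
Total stopping distance = 48.236 + 118.073 = 166.309 m, vs 206 m available — it stops with 206 − 166.309 = 39.691 m to spare.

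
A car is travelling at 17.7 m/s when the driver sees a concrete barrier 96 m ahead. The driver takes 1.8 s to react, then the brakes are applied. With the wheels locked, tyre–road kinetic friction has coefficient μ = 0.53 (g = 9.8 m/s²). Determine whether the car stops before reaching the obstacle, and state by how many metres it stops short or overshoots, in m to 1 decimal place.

Yes — it stops 34.0 m short of the obstacle

a = μg = 0.53 × 9.8 = 5.194 m/s².
Reaction distance = 17.7000 × 1.8 = 31.860 m.
Braking distance = v²/(2a) = 313.290 / 10.388 = 30.159 m.
Total stopping distance = 31.860 + 30.159 = 62.019 m, vs 96 m available — it stops with 96 − 62.019 = 33.981 m to spare.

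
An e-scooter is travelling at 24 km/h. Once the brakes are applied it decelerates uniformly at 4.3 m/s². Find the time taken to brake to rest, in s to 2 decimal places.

24 km/h ÷ 3.6 = 6.6667 m/s.
Braking time = v/a = 6.6667 / 4.300 = 1.550 s.

Braking time ≈ 1.55 s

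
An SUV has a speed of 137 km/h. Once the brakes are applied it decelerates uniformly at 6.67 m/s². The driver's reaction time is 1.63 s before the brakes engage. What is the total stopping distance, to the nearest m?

Total stopping distance ≈ 171 m

137 km/h ÷ 3.6 = 38.0556 m/s.
Reaction distance = v·t_r = 38.0556 × 1.63 = 62.031 m.
Braking distance = v²/(2a) = 38.0556² / (2 × 6.670) = 1448.229 / 13.340 = 108.563 m.
Total = 62.031 + 108.563 = 170.594 m.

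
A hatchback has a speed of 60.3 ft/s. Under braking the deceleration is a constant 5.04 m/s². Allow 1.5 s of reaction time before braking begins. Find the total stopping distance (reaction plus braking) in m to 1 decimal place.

60.3 ft/s × 0.3048 = 18.3794 m/s.
Reaction distance = v·t_r = 18.3794 × 1.5 = 27.569 m.
Braking distance = v²/(2a) = 18.3794² / (2 × 5.040) = 337.802 / 10.080 = 33.512 m.
Total = 27.569 + 33.512 = 61.081 m.

Total stopping distance ≈ 61.1 m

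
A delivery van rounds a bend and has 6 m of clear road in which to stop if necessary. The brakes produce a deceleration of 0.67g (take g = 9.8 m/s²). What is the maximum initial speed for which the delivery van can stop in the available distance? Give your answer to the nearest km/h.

a = 0.67 × 9.8 = 6.566 m/s².
v²/(2a) = d ⇒ v = √(2 × 6.566 × 6) = √78.79 = 8.8764 m/s.
8.8764 m/s × 3.6 = 31.955 km/h.

Maximum speed ≈ 32 km/h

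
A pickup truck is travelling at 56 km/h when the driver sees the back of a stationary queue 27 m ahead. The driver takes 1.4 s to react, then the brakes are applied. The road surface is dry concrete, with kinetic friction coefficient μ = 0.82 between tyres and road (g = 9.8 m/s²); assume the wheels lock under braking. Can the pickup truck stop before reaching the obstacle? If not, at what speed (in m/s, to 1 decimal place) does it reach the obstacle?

56 km/h ÷ 3.6 = 15.5556 m/s.
a = μg = 0.82 × 9.8 = 8.036 m/s².
Reaction distance = 15.5556 × 1.4 = 21.778 m.
Braking distance needed to stop: v²/(2a) = 241.977 / 16.072 = 15.056 m, so total needed = 21.778 + 15.056 = 36.834 m > 27 m — it cannot stop.
Distance remaining when braking begins: 27 − 21.778 = 5.222 m.
v² = v₀² − 2a·d = 241.977 − 2 × 8.036 × 5.222 = 158.049 m²/s².
v = √158.049 = 12.572 m/s.

No — it strikes the obstacle at 12.6 m/s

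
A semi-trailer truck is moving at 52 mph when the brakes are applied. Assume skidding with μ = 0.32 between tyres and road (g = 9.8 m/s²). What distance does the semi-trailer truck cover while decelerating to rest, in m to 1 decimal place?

52 mph × 0.44704 = 23.2461 m/s.
a = μg = 0.32 × 9.8 = 3.136 m/s².
Braking distance = v²/(2a) = 23.2461² / (2 × 3.136) = 540.381 / 6.272 = 86.158 m.

Braking distance ≈ 86.2 m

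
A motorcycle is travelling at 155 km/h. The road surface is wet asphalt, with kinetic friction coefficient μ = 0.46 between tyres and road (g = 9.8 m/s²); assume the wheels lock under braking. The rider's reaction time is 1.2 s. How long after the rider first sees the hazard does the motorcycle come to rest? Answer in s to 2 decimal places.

Total time ≈ 10.75 s

155 km/h ÷ 3.6 = 43.0556 m/s.
a = μg = 0.46 × 9.8 = 4.508 m/s².
Braking time = v/a = 43.0556 / 4.508 = 9.551 s.
Total = 1.2 + 9.551 = 10.751 s.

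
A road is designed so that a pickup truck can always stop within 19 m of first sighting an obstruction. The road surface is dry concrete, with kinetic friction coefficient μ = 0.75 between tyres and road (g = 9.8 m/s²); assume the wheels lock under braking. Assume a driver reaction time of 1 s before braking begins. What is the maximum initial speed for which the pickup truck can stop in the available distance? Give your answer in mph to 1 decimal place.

a = μg = 0.75 × 9.8 = 7.350 m/s².
Stopping distance: v·t_r + v²/(2a) = 19 with t_r = 1 s and a = 7.350 m/s².
So v² + 14.700 v − 279.30 = 0.
Positive root: v = −a·t_r + √((a·t_r)² + 2a·d) = −7.350 + √(54.022 + 279.30) = 10.9071 m/s.
10.9071 m/s ÷ 0.44704 = 24.398 mph.

Maximum speed ≈ 24.4 mph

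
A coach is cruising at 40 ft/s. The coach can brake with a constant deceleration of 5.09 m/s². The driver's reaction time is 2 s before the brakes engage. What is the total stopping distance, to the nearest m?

40 ft/s × 0.3048 = 12.1920 m/s.
Reaction distance = v·t_r = 12.1920 × 2 = 24.384 m.
Braking distance = v²/(2a) = 12.1920² / (2 × 5.090) = 148.645 / 10.180 = 14.602 m.
Total = 24.384 + 14.602 = 38.986 m.

Total stopping distance ≈ 39 m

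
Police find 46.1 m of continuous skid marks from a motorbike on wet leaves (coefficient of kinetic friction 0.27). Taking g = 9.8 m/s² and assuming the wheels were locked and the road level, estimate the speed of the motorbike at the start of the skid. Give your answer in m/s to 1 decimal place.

Initial speed ≈ 15.6 m/s

Deceleration a = μg = 0.27 × 9.8 = 2.646 m/s².
v = √(2a·d) = √(2 × 2.646 × 46.1) = √243.961 = 15.6193 m/s.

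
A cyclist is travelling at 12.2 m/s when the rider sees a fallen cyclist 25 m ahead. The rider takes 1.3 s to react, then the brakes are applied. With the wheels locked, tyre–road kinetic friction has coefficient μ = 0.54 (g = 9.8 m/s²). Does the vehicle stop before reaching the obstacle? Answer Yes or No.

a = μg = 0.54 × 9.8 = 5.292 m/s².
Reaction distance = 12.2000 × 1.3 = 15.860 m.
Braking distance = v²/(2a) = 148.840 / 10.584 = 14.063 m.
Total stopping distance = 15.860 + 14.063 = 29.923 m, vs 25 m available — it cannot stop in time and overshoots by 29.923 − 25 = 4.923 m.

No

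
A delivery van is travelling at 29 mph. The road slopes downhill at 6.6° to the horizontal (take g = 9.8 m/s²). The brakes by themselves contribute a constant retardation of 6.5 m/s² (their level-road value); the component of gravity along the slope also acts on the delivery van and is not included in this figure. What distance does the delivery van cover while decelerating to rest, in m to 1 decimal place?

29 mph × 0.44704 = 12.9642 m/s.
Gravity along the downhill slope reduces the braking deceleration: a_eff = 6.500 − 9.8·sin 6.6° = 6.500 − 1.126 = 5.374 m/s².
Braking distance = v²/(2a) = 12.9642² / (2 × 5.374) = 168.070 / 10.748 = 15.637 m.

Braking distance ≈ 15.6 m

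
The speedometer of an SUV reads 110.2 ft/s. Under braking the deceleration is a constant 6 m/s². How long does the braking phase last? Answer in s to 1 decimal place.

Braking time ≈ 5.6 s

110.2 ft/s × 0.3048 = 33.5890 m/s.
Braking time = v/a = 33.5890 / 6.000 = 5.598 s.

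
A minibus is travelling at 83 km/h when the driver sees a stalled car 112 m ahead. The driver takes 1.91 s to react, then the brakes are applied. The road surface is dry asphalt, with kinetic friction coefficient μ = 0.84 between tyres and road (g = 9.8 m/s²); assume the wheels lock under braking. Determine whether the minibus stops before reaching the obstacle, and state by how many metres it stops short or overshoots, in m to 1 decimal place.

Yes — it stops 35.7 m short of the obstacle

83 km/h ÷ 3.6 = 23.0556 m/s.
a = μg = 0.84 × 9.8 = 8.232 m/s².
Reaction distance = 23.0556 × 1.91 = 44.036 m.
Braking distance = v²/(2a) = 531.561 / 16.464 = 32.286 m.
Total stopping distance = 44.036 + 32.286 = 76.322 m, vs 112 m available — it stops with 112 − 76.322 = 35.678 m to spare.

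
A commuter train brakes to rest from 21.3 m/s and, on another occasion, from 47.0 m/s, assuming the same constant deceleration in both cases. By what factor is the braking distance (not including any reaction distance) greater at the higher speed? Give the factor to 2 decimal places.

Braking distance d = v²/(2a), so with a fixed, d ∝ v².
Factor = (47.0/21.3)² = 2.2066² = 4.8691.

Factor ≈ 4.87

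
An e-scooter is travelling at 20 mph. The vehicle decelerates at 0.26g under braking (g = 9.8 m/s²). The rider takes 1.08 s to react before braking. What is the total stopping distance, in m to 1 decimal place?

Total stopping distance ≈ 25.3 m

20 mph × 0.44704 = 8.9408 m/s.
a = 0.26 × 9.8 = 2.548 m/s².
Reaction distance = v·t_r = 8.9408 × 1.08 = 9.656 m.
Braking distance = v²/(2a) = 8.9408² / (2 × 2.548) = 79.938 / 5.096 = 15.686 m.
Total = 9.656 + 15.686 = 25.342 m.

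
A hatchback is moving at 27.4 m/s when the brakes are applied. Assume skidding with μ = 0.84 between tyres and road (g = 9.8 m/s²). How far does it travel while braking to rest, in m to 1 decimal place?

Braking distance ≈ 45.6 m

a = μg = 0.84 × 9.8 = 8.232 m/s².
Braking distance = v²/(2a) = 27.4000² / (2 × 8.232) = 750.760 / 16.464 = 45.600 m.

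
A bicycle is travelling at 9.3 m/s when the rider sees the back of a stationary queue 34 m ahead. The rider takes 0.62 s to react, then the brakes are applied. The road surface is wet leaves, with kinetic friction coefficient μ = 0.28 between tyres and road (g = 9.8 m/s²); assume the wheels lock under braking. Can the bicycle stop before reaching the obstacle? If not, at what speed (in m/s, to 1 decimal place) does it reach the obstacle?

a = μg = 0.28 × 9.8 = 2.744 m/s².
Reaction distance = 9.3000 × 0.62 = 5.766 m.
Braking distance = v²/(2a) = 86.490 / 5.488 = 15.760 m.
Total stopping distance = 5.766 + 15.760 = 21.526 m, vs 34 m available — it stops with 34 − 21.526 = 12.474 m to spare.

Yes — it stops about 12.5 m short of the obstacle, so it never reaches it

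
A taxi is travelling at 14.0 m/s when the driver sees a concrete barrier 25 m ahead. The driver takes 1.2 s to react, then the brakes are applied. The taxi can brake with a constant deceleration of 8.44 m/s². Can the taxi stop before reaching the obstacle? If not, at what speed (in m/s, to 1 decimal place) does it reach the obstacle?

No — it strikes the obstacle at 7.6 m/s

Reaction distance = 14.0000 × 1.2 = 16.800 m.
Braking distance needed to stop: v²/(2a) = 196.000 / 16.880 = 11.611 m, so total needed = 16.800 + 11.611 = 28.411 m > 25 m — it cannot stop.
Distance remaining when braking begins: 25 − 16.800 = 8.200 m.
v² = v₀² − 2a·d = 196.000 − 2 × 8.440 × 8.200 = 57.584 m²/s².
v = √57.584 = 7.588 m/s.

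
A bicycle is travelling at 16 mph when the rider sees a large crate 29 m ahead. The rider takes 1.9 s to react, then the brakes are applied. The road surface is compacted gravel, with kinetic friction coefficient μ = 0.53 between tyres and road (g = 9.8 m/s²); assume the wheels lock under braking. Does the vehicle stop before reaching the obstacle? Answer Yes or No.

Yes

16 mph × 0.44704 = 7.1526 m/s.
a = μg = 0.53 × 9.8 = 5.194 m/s².
Reaction distance = 7.1526 × 1.9 = 13.590 m.
Braking distance = v²/(2a) = 51.160 / 10.388 = 4.925 m.
Total stopping distance = 13.590 + 4.925 = 18.515 m, vs 29 m available — it stops with 29 − 18.515 = 10.485 m to spare.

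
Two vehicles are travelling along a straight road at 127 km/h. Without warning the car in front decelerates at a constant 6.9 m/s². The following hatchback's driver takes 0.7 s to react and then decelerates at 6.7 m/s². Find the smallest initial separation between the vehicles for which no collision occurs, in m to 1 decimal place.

Minimum gap ≈ 27.4 m

127 km/h ÷ 3.6 = 35.2778 m/s.
Leader travels v²/(2a_L) = 1244.523 / 13.800 = 90.183 m before stopping.
Follower covers v·t_r = 35.2778 × 0.7 = 24.694 m while reacting, then v²/(2a_F) = 1244.523 / 13.400 = 92.875 m while braking, for a total of 24.694 + 92.875 = 117.569 m.
Since a_F ≤ a_L and the follower starts braking later, the follower is never slower than the leader, so the closest approach is when both have stopped.
Minimum gap = 117.569 − 90.183 = 27.386 m.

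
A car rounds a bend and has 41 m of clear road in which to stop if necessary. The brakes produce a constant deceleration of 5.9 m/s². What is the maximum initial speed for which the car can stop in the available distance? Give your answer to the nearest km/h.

v²/(2a) = d ⇒ v = √(2 × 5.900 × 41) = √483.80 = 21.9955 m/s.
21.9955 m/s × 3.6 = 79.184 km/h.

Maximum speed ≈ 79 km/h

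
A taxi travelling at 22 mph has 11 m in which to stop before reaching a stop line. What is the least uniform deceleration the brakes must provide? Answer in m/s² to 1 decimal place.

22 mph × 0.44704 = 9.8349 m/s.
v² = 2a·d ⇒ a = v²/(2d) = 9.8349² / (2 × 11.000) = 96.725 / 22.000 = 4.3966 m/s².

Required deceleration ≈ 4.4 m/s²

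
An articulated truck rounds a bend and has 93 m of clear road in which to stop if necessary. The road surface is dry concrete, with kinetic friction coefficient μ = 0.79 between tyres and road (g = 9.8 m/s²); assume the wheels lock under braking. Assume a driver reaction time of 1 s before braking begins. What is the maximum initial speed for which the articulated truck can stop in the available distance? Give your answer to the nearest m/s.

a = μg = 0.79 × 9.8 = 7.742 m/s².
Stopping distance: v·t_r + v²/(2a) = 93 with t_r = 1 s and a = 7.742 m/s².
So v² + 15.484 v − 1440.01 = 0.
Positive root: v = −a·t_r + √((a·t_r)² + 2a·d) = −7.742 + √(59.939 + 1440.01) = 30.9872 m/s.

Maximum speed ≈ 31 m/s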